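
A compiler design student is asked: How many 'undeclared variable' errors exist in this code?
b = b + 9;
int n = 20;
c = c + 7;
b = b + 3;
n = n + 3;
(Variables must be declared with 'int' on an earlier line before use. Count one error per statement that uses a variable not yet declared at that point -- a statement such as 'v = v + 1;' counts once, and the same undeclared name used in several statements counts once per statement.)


Scanning code line by line:
  Line 1: use 'b' -> ERROR (undeclared)
  Line 2: declare 'n' -> declared = ['n']
  Line 3: use 'c' -> ERROR (undeclared)
  Line 4: use 'b' -> ERROR (undeclared)
  Line 5: use 'n' -> OK (declared)
Total undeclared variable errors: 3

3


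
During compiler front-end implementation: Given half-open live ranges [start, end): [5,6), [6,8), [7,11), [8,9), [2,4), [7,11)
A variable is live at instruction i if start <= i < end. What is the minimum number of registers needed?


Live ranges:
  Var0: [5, 6)
  Var1: [6, 8)
  Var2: [7, 11)
  Var3: [8, 9)
  Var4: [2, 4)
  Var5: [7, 11)
Sweep-line events (position, delta, active):
  pos=2 start -> active=1
  pos=4 end -> active=0
  pos=5 start -> active=1
  pos=6 end -> active=0
  pos=6 start -> active=1
  pos=7 start -> active=2
  pos=7 start -> active=3
  pos=8 end -> active=2
  pos=8 start -> active=3
  pos=9 end -> active=2
  pos=11 end -> active=1
  pos=11 end -> active=0
Maximum simultaneous active: 3
Minimum registers needed: 3

3


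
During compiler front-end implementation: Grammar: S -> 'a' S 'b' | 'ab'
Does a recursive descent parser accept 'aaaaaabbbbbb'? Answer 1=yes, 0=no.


Grammar accepts strings of the form a^n b^n (n >= 1)
Word: 'aaaaaabbbbbb'
Counting: 6 a's and 6 b's
Check: 6 == 6? Yes
Derivation (S -> aSb applied 5 time(s), then S -> ab): S => aSb => aaSbb => aaaSbbb => aaaaSbbbb => aaaaaSbbbbb => aaaaaabbbbbb
Accepted

1


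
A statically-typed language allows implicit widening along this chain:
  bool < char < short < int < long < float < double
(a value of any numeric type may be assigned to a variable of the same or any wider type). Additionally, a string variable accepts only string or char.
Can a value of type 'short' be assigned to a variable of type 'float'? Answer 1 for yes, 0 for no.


Target variable type: float
Source value type: short
Numeric ranks: short=2, float=5
Widening allowed iff rank(source) <= rank(target): 2 <= 5? Yes
Result: 1

1


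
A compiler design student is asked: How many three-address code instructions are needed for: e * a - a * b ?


Expression: e * a - a * b
Generating three-address code (respecting * over +/- precedence):
  Instruction 1: t1 = e * a
  Instruction 2: t2 = a * b
  Instruction 3: t3 = t1 - t2
Total instructions: 3

3


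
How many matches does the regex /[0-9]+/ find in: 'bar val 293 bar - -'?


Pattern: /[0-9]+/ (int literals)
Input: 'bar val 293 bar - -'
Scanning for matches:
  Match 1: '293'
Total matches: 1

1


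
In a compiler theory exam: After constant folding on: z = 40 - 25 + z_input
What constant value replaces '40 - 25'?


Identifying constant sub-expression:
  Original: z = 40 - 25 + z_input
  40 and 25 are both compile-time constants
  Evaluating: 40 - 25 = 15
  After folding: z = 15 + z_input

15


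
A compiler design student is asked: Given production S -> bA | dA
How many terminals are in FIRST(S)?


Production: S -> bA | dA
Examining each alternative for leading terminals:
  S -> bA : first terminal = 'b'
  S -> dA : first terminal = 'd'
FIRST(S) = {b, d}
Count: 2

2


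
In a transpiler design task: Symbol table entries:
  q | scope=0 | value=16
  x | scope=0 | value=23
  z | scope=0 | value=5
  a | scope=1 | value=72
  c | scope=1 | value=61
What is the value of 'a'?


Searching symbol table for 'a':
  q | scope=0 | value=16
  x | scope=0 | value=23
  z | scope=0 | value=5
  a | scope=1 | value=72 <- MATCH
  c | scope=1 | value=61
Found 'a' at scope 1 with value 72

72


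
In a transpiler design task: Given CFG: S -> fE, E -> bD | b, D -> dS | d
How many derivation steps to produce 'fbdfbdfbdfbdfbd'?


Grammar: S -> fE, E -> bD | b, D -> dS | d
Deriving 'fbdfbdfbdfbdfbd':
Step 1: S -> fE => fE
Step 2: E -> bD => fbD
Step 3: D -> dS => fbdS
Step 4: S -> fE => fbdfE
Step 5: E -> bD => fbdfbD
Step 6: D -> dS => fbdfbdS
Step 7: S -> fE => fbdfbdfE
Step 8: E -> bD => fbdfbdfbD
Step 9: D -> dS => fbdfbdfbdS
Step 10: S -> fE => fbdfbdfbdfE
Step 11: E -> bD => fbdfbdfbdfbD
Step 12: D -> dS => fbdfbdfbdfbdS
Step 13: S -> fE => fbdfbdfbdfbdfE
Step 14: E -> bD => fbdfbdfbdfbdfbD
Step 15: D -> d => fbdfbdfbdfbdfbd
Total derivation steps: 15

15


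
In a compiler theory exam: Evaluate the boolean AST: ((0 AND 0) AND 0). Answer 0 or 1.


Step 1: Evaluate inner node
  0 AND 0 = 0
Step 2: Evaluate root node
  0 AND 0 = 0

0


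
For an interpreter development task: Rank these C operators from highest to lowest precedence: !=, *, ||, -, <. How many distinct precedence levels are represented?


Looking up precedence for each operator:
  != -> precedence 3
  * -> precedence 6
  || -> precedence 1
  - -> precedence 5
  < -> precedence 4
Sorted highest to lowest: *, -, <, !=, ||
Distinct precedence values: [6, 5, 4, 3, 1]
Number of distinct levels: 5

5


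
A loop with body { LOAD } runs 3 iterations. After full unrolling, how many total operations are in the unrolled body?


Loop body operations: LOAD (1 op per iteration)
Unrolling 3 iterations:
  Iteration 1: LOAD (1 ops)
  Iteration 2: LOAD (1 ops)
  Iteration 3: LOAD (1 ops)
Total: 3 iterations * 1 ops/iter = 3 operations

3


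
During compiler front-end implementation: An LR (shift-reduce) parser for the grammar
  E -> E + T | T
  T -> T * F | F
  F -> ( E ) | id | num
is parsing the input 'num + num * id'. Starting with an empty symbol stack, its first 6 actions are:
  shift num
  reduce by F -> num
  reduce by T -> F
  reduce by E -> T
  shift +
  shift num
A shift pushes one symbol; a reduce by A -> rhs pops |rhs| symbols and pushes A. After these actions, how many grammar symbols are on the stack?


Tracking the symbol stack through each action:
  Action 1: shift 'num' : push -> stack = [num] (size 1)
  Action 2: reduce by F -> num : pop 1, push F -> stack = [F] (size 1)
  Action 3: reduce by T -> F : pop 1, push T -> stack = [T] (size 1)
  Action 4: reduce by E -> T : pop 1, push E -> stack = [E] (size 1)
  Action 5: shift '+' : push -> stack = [E, +] (size 2)
  Action 6: shift 'num' : push -> stack = [E, +, num] (size 3)
Final stack size: 3

3


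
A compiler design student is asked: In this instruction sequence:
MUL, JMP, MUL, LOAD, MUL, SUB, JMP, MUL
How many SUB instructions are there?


Scanning instruction sequence for SUB:
  Position 1: MUL
  Position 2: JMP
  Position 3: MUL
  Position 4: LOAD
  Position 5: MUL
  Position 6: SUB <- MATCH
  Position 7: JMP
  Position 8: MUL
Matches at positions: [6]
Total SUB count: 1

1


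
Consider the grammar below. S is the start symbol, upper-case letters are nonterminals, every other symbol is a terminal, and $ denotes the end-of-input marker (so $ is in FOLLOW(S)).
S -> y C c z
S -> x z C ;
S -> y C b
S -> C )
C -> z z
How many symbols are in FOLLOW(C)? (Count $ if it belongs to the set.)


S is the start symbol and does not occur in any rule body, so FOLLOW(S) = {$}.
Examining every occurrence of C in a rule body:
  S -> y C c z : C is followed by terminal 'c' -> add 'c'
  S -> x z C ; : C is followed by terminal ';' -> add ';'
  S -> y C b : C is followed by terminal 'b' -> add 'b'
  S -> C ) : C is followed by terminal ')' -> add ')'
  C -> z z : C does not occur in the body -> contributes nothing
FOLLOW(C) = {), ;, b, c}
Count: 4

4


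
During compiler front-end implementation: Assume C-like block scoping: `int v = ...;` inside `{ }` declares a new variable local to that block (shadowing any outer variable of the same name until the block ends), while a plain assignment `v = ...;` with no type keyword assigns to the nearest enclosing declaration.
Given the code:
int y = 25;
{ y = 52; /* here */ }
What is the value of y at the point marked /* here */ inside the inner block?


Analyzing scoping rules:
Outer scope: declares y = 25
Inner block: 'y = 52;' has no type keyword, so it is an assignment to the outer y (no shadowing)
Inside the block, after the assignment -> 52
Result: 52

52


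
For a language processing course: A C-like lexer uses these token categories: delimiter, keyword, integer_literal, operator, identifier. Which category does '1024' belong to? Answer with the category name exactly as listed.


Token: '1024'
Checking categories:
  identifier: no
  integer_literal: YES
  operator: no
  keyword: no
  delimiter: no
Category: integer_literal

integer_literal


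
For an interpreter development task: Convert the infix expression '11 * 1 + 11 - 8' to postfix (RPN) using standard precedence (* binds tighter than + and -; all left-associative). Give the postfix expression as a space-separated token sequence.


Applying the shunting-yard algorithm:
  Operand 11 -> output
  Push '*' onto operator stack -> op-stack: [*]
  Operand 1 -> output
  See '+' (prec 1); top '*' (prec 2) >= it -> pop '*' to output
  Push '+' onto operator stack -> op-stack: [+]
  Operand 11 -> output
  See '-' (prec 1); top '+' (prec 1) >= it -> pop '+' to output
  Push '-' onto operator stack -> op-stack: [-]
  Operand 8 -> output
  End of input: pop '-' to output
Postfix result: 11 1 * 11 + 8 -

11 1 * 11 + 8 -


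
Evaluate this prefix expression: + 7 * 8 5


Parsing prefix expression: + 7 * 8 5
Step 1: Innermost operation '* 8 5'
  8 * 5 = 40
Step 2: Outer operation '+ 7 [40]'
  7 + 40 = 47

47


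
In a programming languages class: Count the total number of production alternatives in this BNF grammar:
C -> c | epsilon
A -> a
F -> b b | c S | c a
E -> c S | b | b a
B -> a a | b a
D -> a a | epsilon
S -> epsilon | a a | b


Counting alternatives per rule:
  C: 2 alternative(s)
  A: 1 alternative(s)
  F: 3 alternative(s)
  E: 3 alternative(s)
  B: 2 alternative(s)
  D: 2 alternative(s)
  S: 3 alternative(s)
Sum: 2 + 1 + 3 + 3 + 2 + 2 + 3 = 16

16


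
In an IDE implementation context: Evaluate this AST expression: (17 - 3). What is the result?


Expression: (17 - 3)
Evaluating step by step:
  17 - 3 = 14
Result: 14

14


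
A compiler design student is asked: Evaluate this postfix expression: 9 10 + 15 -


Processing tokens left to right:
Push 9, Push 10
Pop 9 and 10, compute 9 + 10 = 19, push 19
Push 15
Pop 19 and 15, compute 19 - 15 = 4, push 4
Stack result: 4

4


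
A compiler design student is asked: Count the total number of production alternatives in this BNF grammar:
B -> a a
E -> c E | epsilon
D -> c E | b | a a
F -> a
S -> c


Counting alternatives per rule:
  B: 1 alternative(s)
  E: 2 alternative(s)
  D: 3 alternative(s)
  F: 1 alternative(s)
  S: 1 alternative(s)
Sum: 1 + 2 + 3 + 1 + 1 = 8

8


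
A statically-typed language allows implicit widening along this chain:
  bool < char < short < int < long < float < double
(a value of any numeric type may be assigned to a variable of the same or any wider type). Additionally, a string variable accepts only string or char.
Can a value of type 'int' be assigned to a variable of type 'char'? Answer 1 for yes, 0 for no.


Target variable type: char
Source value type: int
Numeric ranks: int=3, char=1
Widening allowed iff rank(source) <= rank(target): 3 <= 1? No
Result: 0

0


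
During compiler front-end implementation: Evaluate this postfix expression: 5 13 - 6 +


Processing tokens left to right:
Push 5, Push 13
Pop 5 and 13, compute 5 - 13 = -8, push -8
Push 6
Pop -8 and 6, compute -8 + 6 = -2, push -2
Stack result: -2

-2


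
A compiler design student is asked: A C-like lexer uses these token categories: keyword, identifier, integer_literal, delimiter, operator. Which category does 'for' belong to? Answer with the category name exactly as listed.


Token: 'for'
Checking categories:
  identifier: no
  integer_literal: no
  operator: no
  keyword: YES
  delimiter: no
Category: keyword

keyword


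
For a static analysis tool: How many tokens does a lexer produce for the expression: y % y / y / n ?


Scanning 'y % y / y / n'
Token 1: 'y' -> identifier
Token 2: '%' -> operator
Token 3: 'y' -> identifier
Token 4: '/' -> operator
Token 5: 'y' -> identifier
Token 6: '/' -> operator
Token 7: 'n' -> identifier
Total tokens: 7

7


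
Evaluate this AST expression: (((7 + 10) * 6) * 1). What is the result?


Expression: (((7 + 10) * 6) * 1)
Evaluating step by step:
  7 + 10 = 17
  17 * 6 = 102
  102 * 1 = 102
Result: 102

102


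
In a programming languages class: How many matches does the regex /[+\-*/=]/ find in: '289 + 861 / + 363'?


Pattern: /[+\-*/=]/ (operators)
Input: '289 + 861 / + 363'
Scanning for matches:
  Match 1: '+'
  Match 2: '/'
  Match 3: '+'
Total matches: 3

3


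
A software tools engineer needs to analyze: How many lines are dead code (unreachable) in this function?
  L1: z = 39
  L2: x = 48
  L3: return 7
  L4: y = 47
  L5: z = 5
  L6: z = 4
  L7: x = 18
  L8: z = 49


Analyzing control flow:
  L1: reachable (before return)
  L2: reachable (before return)
  L3: reachable (return statement)
  L4: DEAD (after return at L3)
  L5: DEAD (after return at L3)
  L6: DEAD (after return at L3)
  L7: DEAD (after return at L3)
  L8: DEAD (after return at L3)
Return at L3, total lines = 8
Dead lines: L4 through L8
Count: 5

5


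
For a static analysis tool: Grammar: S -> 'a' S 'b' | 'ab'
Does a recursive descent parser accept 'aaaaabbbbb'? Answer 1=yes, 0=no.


Grammar accepts strings of the form a^n b^n (n >= 1)
Word: 'aaaaabbbbb'
Counting: 5 a's and 5 b's
Check: 5 == 5? Yes
Derivation (S -> aSb applied 4 time(s), then S -> ab): S => aSb => aaSbb => aaaSbbb => aaaaSbbbb => aaaaabbbbb
Accepted

1


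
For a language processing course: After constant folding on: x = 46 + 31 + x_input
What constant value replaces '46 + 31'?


Identifying constant sub-expression:
  Original: x = 46 + 31 + x_input
  46 and 31 are both compile-time constants
  Evaluating: 46 + 31 = 77
  After folding: x = 77 + x_input

77


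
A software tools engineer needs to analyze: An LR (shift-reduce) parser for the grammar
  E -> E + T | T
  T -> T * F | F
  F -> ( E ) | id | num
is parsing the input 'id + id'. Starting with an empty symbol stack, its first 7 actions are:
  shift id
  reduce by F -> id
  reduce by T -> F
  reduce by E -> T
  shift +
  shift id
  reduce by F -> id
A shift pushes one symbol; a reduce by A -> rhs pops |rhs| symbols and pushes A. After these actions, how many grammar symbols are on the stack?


Tracking the symbol stack through each action:
  Action 1: shift 'id' : push -> stack = [id] (size 1)
  Action 2: reduce by F -> id : pop 1, push F -> stack = [F] (size 1)
  Action 3: reduce by T -> F : pop 1, push T -> stack = [T] (size 1)
  Action 4: reduce by E -> T : pop 1, push E -> stack = [E] (size 1)
  Action 5: shift '+' : push -> stack = [E, +] (size 2)
  Action 6: shift 'id' : push -> stack = [E, +, id] (size 3)
  Action 7: reduce by F -> id : pop 1, push F -> stack = [E, +, F] (size 3)
Final stack size: 3

3


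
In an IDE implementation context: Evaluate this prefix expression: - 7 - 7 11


Parsing prefix expression: - 7 - 7 11
Step 1: Innermost operation '- 7 11'
  7 - 11 = -4
Step 2: Outer operation '- 7 [-4]'
  7 - -4 = 11

11


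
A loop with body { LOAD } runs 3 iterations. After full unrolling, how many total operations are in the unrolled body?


Loop body operations: LOAD (1 op per iteration)
Unrolling 3 iterations:
  Iteration 1: LOAD (1 ops)
  Iteration 2: LOAD (1 ops)
  Iteration 3: LOAD (1 ops)
Total: 3 iterations * 1 ops/iter = 3 operations

3


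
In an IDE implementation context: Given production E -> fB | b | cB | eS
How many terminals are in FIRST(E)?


Production: E -> fB | b | cB | eS
Examining each alternative for leading terminals:
  E -> fB : first terminal = 'f'
  E -> b : first terminal = 'b'
  E -> cB : first terminal = 'c'
  E -> eS : first terminal = 'e'
FIRST(E) = {b, c, e, f}
Count: 4

4


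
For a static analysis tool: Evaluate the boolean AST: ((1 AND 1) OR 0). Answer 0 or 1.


Step 1: Evaluate inner node
  1 AND 1 = 1
Step 2: Evaluate root node
  1 OR 0 = 1

1


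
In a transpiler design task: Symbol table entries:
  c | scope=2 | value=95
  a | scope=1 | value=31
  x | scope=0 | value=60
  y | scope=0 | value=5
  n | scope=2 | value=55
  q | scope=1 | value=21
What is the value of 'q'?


Searching symbol table for 'q':
  c | scope=2 | value=95
  a | scope=1 | value=31
  x | scope=0 | value=60
  y | scope=0 | value=5
  n | scope=2 | value=55
  q | scope=1 | value=21 <- MATCH
Found 'q' at scope 1 with value 21

21


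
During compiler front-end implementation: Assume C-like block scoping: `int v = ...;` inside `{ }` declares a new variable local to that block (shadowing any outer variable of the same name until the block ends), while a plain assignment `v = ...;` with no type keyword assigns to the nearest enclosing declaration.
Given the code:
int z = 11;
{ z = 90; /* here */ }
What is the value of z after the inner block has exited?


Analyzing scoping rules:
Outer scope: declares z = 11
Inner block: 'z = 90;' has no type keyword, so it is an assignment to the outer z (no shadowing)
The assignment changed the outer variable itself, so the new value persists after the block -> 90
Result: 90

90


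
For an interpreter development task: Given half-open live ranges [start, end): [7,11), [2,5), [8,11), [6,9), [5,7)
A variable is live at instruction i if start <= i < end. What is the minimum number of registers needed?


Live ranges:
  Var0: [7, 11)
  Var1: [2, 5)
  Var2: [8, 11)
  Var3: [6, 9)
  Var4: [5, 7)
Sweep-line events (position, delta, active):
  pos=2 start -> active=1
  pos=5 end -> active=0
  pos=5 start -> active=1
  pos=6 start -> active=2
  pos=7 end -> active=1
  pos=7 start -> active=2
  pos=8 start -> active=3
  pos=9 end -> active=2
  pos=11 end -> active=1
  pos=11 end -> active=0
Maximum simultaneous active: 3
Minimum registers needed: 3

3


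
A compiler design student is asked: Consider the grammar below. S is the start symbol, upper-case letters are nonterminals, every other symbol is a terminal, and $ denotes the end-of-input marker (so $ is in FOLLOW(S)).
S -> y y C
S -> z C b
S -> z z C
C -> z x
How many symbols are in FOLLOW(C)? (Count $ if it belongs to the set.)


S is the start symbol and does not occur in any rule body, so FOLLOW(S) = {$}.
Examining every occurrence of C in a rule body:
  S -> y y C : C is at the right end -> add FOLLOW(S) = {$}
  S -> z C b : C is followed by terminal 'b' -> add 'b'
  S -> z z C : C is at the right end -> add FOLLOW(S) = {$} (already in the set)
  C -> z x : C does not occur in the body -> contributes nothing
FOLLOW(C) = {b, $}
Count: 2

2


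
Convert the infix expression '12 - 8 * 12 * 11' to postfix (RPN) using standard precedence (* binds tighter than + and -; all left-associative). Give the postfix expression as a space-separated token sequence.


Applying the shunting-yard algorithm:
  Operand 12 -> output
  Push '-' onto operator stack -> op-stack: [-]
  Operand 8 -> output
  Push '*' onto operator stack -> op-stack: [-, *]
  Operand 12 -> output
  See '*' (prec 2); top '*' (prec 2) >= it -> pop '*' to output
  Push '*' onto operator stack -> op-stack: [-, *]
  Operand 11 -> output
  End of input: pop '*' to output
  End of input: pop '-' to output
Postfix result: 12 8 12 * 11 * -

12 8 12 * 11 * -


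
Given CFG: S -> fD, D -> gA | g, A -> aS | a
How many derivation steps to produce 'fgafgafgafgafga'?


Grammar: S -> fD, D -> gA | g, A -> aS | a
Deriving 'fgafgafgafgafga':
Step 1: S -> fD => fD
Step 2: D -> gA => fgA
Step 3: A -> aS => fgaS
Step 4: S -> fD => fgafD
Step 5: D -> gA => fgafgA
Step 6: A -> aS => fgafgaS
Step 7: S -> fD => fgafgafD
Step 8: D -> gA => fgafgafgA
Step 9: A -> aS => fgafgafgaS
Step 10: S -> fD => fgafgafgafD
Step 11: D -> gA => fgafgafgafgA
Step 12: A -> aS => fgafgafgafgaS
Step 13: S -> fD => fgafgafgafgafD
Step 14: D -> gA => fgafgafgafgafgA
Step 15: A -> a => fgafgafgafgafga
Total derivation steps: 15

15


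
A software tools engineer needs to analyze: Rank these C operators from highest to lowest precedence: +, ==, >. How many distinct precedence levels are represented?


Looking up precedence for each operator:
  + -> precedence 5
  == -> precedence 3
  > -> precedence 4
Sorted highest to lowest: +, >, ==
Distinct precedence values: [5, 4, 3]
Number of distinct levels: 3

3


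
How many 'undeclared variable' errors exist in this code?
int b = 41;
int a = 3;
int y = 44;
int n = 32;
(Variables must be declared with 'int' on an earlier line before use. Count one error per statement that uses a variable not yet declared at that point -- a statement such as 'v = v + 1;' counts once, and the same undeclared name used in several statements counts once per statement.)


Scanning code line by line:
  Line 1: declare 'b' -> declared = ['b']
  Line 2: declare 'a' -> declared = ['a', 'b']
  Line 3: declare 'y' -> declared = ['a', 'b', 'y']
  Line 4: declare 'n' -> declared = ['a', 'b', 'n', 'y']
Total undeclared variable errors: 0

0


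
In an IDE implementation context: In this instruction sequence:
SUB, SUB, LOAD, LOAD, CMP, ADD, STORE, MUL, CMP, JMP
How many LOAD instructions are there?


Scanning instruction sequence for LOAD:
  Position 1: SUB
  Position 2: SUB
  Position 3: LOAD <- MATCH
  Position 4: LOAD <- MATCH
  Position 5: CMP
  Position 6: ADD
  Position 7: STORE
  Position 8: MUL
  Position 9: CMP
  Position 10: JMP
Matches at positions: [3, 4]
Total LOAD count: 2

2


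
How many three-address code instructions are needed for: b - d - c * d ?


Expression: b - d - c * d
Generating three-address code (respecting * over +/- precedence):
  Instruction 1: t1 = c * d
  Instruction 2: t2 = b - d
  Instruction 3: t3 = t2 - t1
Total instructions: 3

3


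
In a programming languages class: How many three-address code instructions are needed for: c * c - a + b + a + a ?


Expression: c * c - a + b + a + a
Generating three-address code (respecting * over +/- precedence):
  Instruction 1: t1 = c * c
  Instruction 2: t2 = t1 - a
  Instruction 3: t3 = t2 + b
  Instruction 4: t4 = t3 + a
  Instruction 5: t5 = t4 + a
Total instructions: 5

5


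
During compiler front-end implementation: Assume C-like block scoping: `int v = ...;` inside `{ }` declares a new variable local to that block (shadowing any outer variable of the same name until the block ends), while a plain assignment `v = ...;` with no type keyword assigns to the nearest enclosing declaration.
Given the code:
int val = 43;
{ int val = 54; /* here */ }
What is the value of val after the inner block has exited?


Analyzing scoping rules:
Outer scope: declares val = 43
Inner block: 'int val = 54;' declares a NEW val that shadows the outer one
When the block exits the inner val goes out of scope; the outer val was never modified -> 43
Result: 43

43


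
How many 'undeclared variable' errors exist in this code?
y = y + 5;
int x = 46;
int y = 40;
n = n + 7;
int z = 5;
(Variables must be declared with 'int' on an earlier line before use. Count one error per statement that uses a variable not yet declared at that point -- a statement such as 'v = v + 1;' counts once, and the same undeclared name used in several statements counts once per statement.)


Scanning code line by line:
  Line 1: use 'y' -> ERROR (undeclared)
  Line 2: declare 'x' -> declared = ['x']
  Line 3: declare 'y' -> declared = ['x', 'y']
  Line 4: use 'n' -> ERROR (undeclared)
  Line 5: declare 'z' -> declared = ['x', 'y', 'z']
Total undeclared variable errors: 2

2


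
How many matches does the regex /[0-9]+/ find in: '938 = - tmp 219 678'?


Pattern: /[0-9]+/ (int literals)
Input: '938 = - tmp 219 678'
Scanning for matches:
  Match 1: '938'
  Match 2: '219'
  Match 3: '678'
Total matches: 3

3


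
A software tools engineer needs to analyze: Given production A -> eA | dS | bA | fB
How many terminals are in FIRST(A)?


Production: A -> eA | dS | bA | fB
Examining each alternative for leading terminals:
  A -> eA : first terminal = 'e'
  A -> dS : first terminal = 'd'
  A -> bA : first terminal = 'b'
  A -> fB : first terminal = 'f'
FIRST(A) = {b, d, e, f}
Count: 4

4


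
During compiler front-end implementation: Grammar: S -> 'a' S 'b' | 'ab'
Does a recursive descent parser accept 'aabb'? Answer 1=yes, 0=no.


Grammar accepts strings of the form a^n b^n (n >= 1)
Word: 'aabb'
Counting: 2 a's and 2 b's
Check: 2 == 2? Yes
Derivation (S -> aSb applied 1 time(s), then S -> ab): S => aSb => aabb
Accepted

1


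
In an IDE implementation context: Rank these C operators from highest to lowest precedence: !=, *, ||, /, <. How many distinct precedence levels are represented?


Looking up precedence for each operator:
  != -> precedence 3
  * -> precedence 6
  || -> precedence 1
  / -> precedence 6
  < -> precedence 4
Sorted highest to lowest: *, /, <, !=, ||
Distinct precedence values: [6, 4, 3, 1]
Number of distinct levels: 4

4


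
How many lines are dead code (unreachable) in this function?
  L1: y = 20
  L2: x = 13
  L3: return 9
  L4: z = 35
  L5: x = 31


Analyzing control flow:
  L1: reachable (before return)
  L2: reachable (before return)
  L3: reachable (return statement)
  L4: DEAD (after return at L3)
  L5: DEAD (after return at L3)
Return at L3, total lines = 5
Dead lines: L4 through L5
Count: 2

2


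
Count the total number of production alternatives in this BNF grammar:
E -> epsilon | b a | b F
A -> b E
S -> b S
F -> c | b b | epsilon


Counting alternatives per rule:
  E: 3 alternative(s)
  A: 1 alternative(s)
  S: 1 alternative(s)
  F: 3 alternative(s)
Sum: 3 + 1 + 1 + 3 = 8

8


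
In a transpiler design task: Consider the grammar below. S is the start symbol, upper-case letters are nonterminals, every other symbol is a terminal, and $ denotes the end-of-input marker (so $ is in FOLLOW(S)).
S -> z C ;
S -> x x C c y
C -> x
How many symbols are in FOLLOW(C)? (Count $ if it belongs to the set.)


S is the start symbol and does not occur in any rule body, so FOLLOW(S) = {$}.
Examining every occurrence of C in a rule body:
  S -> z C ; : C is followed by terminal ';' -> add ';'
  S -> x x C c y : C is followed by terminal 'c' -> add 'c'
  C -> x : C does not occur in the body -> contributes nothing
FOLLOW(C) = {;, c}
Count: 2

2


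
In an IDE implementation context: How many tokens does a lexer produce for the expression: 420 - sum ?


Scanning '420 - sum'
Token 1: '420' -> integer_literal
Token 2: '-' -> operator
Token 3: 'sum' -> identifier
Total tokens: 3

3


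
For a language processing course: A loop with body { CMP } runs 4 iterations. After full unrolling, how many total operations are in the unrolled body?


Loop body operations: CMP (1 op per iteration)
Unrolling 4 iterations:
  Iteration 1: CMP (1 ops)
  Iteration 2: CMP (1 ops)
  Iteration 3: CMP (1 ops)
  Iteration 4: CMP (1 ops)
Total: 4 iterations * 1 ops/iter = 4 operations

4


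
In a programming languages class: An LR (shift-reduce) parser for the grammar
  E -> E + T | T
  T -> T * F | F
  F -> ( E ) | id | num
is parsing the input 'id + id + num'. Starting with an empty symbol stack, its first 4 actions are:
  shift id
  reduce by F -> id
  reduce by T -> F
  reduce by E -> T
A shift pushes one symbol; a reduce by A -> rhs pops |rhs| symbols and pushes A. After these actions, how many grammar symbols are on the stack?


Tracking the symbol stack through each action:
  Action 1: shift 'id' : push -> stack = [id] (size 1)
  Action 2: reduce by F -> id : pop 1, push F -> stack = [F] (size 1)
  Action 3: reduce by T -> F : pop 1, push T -> stack = [T] (size 1)
  Action 4: reduce by E -> T : pop 1, push E -> stack = [E] (size 1)
Final stack size: 1

1


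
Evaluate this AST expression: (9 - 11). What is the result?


Expression: (9 - 11)
Evaluating step by step:
  9 - 11 = -2
Result: -2

-2


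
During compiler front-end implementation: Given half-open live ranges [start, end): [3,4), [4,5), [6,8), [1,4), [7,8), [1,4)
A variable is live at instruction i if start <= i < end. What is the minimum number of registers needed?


Live ranges:
  Var0: [3, 4)
  Var1: [4, 5)
  Var2: [6, 8)
  Var3: [1, 4)
  Var4: [7, 8)
  Var5: [1, 4)
Sweep-line events (position, delta, active):
  pos=1 start -> active=1
  pos=1 start -> active=2
  pos=3 start -> active=3
  pos=4 end -> active=2
  pos=4 end -> active=1
  pos=4 end -> active=0
  pos=4 start -> active=1
  pos=5 end -> active=0
  pos=6 start -> active=1
  pos=7 start -> active=2
  pos=8 end -> active=1
  pos=8 end -> active=0
Maximum simultaneous active: 3
Minimum registers needed: 3

3


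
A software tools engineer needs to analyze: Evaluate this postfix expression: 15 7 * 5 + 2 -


Processing tokens left to right:
Push 15, Push 7
Pop 15 and 7, compute 15 * 7 = 105, push 105
Push 5
Pop 105 and 5, compute 105 + 5 = 110, push 110
Push 2
Pop 110 and 2, compute 110 - 2 = 108, push 108
Stack result: 108

108


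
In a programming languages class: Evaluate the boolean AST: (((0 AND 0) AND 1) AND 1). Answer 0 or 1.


Step 1: Evaluate inner node
  0 AND 0 = 0
Step 2: Evaluate next node
  0 AND 1 = 0
Step 3: Evaluate root node
  0 AND 1 = 0

0


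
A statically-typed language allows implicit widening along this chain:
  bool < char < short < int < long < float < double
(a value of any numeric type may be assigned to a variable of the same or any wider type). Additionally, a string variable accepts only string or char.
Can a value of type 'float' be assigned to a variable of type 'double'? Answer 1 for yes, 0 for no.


Target variable type: double
Source value type: float
Numeric ranks: float=5, double=6
Widening allowed iff rank(source) <= rank(target): 5 <= 6? Yes
Result: 1

1


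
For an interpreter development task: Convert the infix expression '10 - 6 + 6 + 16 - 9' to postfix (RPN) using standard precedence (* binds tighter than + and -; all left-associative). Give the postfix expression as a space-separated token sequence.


Applying the shunting-yard algorithm:
  Operand 10 -> output
  Push '-' onto operator stack -> op-stack: [-]
  Operand 6 -> output
  See '+' (prec 1); top '-' (prec 1) >= it -> pop '-' to output
  Push '+' onto operator stack -> op-stack: [+]
  Operand 6 -> output
  See '+' (prec 1); top '+' (prec 1) >= it -> pop '+' to output
  Push '+' onto operator stack -> op-stack: [+]
  Operand 16 -> output
  See '-' (prec 1); top '+' (prec 1) >= it -> pop '+' to output
  Push '-' onto operator stack -> op-stack: [-]
  Operand 9 -> output
  End of input: pop '-' to output
Postfix result: 10 6 - 6 + 16 + 9 -

10 6 - 6 + 16 + 9 -


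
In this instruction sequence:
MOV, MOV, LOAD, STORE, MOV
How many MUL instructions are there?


Scanning instruction sequence for MUL:
  Position 1: MOV
  Position 2: MOV
  Position 3: LOAD
  Position 4: STORE
  Position 5: MOV
Matches at positions: []
Total MUL count: 0

0


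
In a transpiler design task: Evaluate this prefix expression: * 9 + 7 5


Parsing prefix expression: * 9 + 7 5
Step 1: Innermost operation '+ 7 5'
  7 + 5 = 12
Step 2: Outer operation '* 9 [12]'
  9 * 12 = 108

108


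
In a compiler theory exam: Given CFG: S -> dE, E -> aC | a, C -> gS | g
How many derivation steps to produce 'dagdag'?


Grammar: S -> dE, E -> aC | a, C -> gS | g
Deriving 'dagdag':
Step 1: S -> dE => dE
Step 2: E -> aC => daC
Step 3: C -> gS => dagS
Step 4: S -> dE => dagdE
Step 5: E -> aC => dagdaC
Step 6: C -> g => dagdag
Total derivation steps: 6

6


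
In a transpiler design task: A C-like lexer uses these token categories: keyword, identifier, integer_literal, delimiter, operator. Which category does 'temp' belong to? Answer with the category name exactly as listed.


Token: 'temp'
Checking categories:
  identifier: YES
  integer_literal: no
  operator: no
  keyword: no
  delimiter: no
Category: identifier

identifier


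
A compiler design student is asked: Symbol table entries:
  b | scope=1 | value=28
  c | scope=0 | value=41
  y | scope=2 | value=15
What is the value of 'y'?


Searching symbol table for 'y':
  b | scope=1 | value=28
  c | scope=0 | value=41
  y | scope=2 | value=15 <- MATCH
Found 'y' at scope 2 with value 15

15


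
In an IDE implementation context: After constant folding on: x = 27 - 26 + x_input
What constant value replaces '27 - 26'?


Identifying constant sub-expression:
  Original: x = 27 - 26 + x_input
  27 and 26 are both compile-time constants
  Evaluating: 27 - 26 = 1
  After folding: x = 1 + x_input

1


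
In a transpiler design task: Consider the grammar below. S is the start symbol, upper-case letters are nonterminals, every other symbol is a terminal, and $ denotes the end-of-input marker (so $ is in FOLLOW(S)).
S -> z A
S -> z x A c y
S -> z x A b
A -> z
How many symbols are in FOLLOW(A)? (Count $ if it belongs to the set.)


S is the start symbol and does not occur in any rule body, so FOLLOW(S) = {$}.
Examining every occurrence of A in a rule body:
  S -> z A : A is at the right end -> add FOLLOW(S) = {$}
  S -> z x A c y : A is followed by terminal 'c' -> add 'c'
  S -> z x A b : A is followed by terminal 'b' -> add 'b'
  A -> z : A does not occur in the body -> contributes nothing
FOLLOW(A) = {b, c, $}
Count: 3

3


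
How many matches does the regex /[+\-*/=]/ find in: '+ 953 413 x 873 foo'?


Pattern: /[+\-*/=]/ (operators)
Input: '+ 953 413 x 873 foo'
Scanning for matches:
  Match 1: '+'
Total matches: 1

1


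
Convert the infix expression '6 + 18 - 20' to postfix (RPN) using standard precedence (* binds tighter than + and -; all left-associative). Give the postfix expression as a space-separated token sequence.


Applying the shunting-yard algorithm:
  Operand 6 -> output
  Push '+' onto operator stack -> op-stack: [+]
  Operand 18 -> output
  See '-' (prec 1); top '+' (prec 1) >= it -> pop '+' to output
  Push '-' onto operator stack -> op-stack: [-]
  Operand 20 -> output
  End of input: pop '-' to output
Postfix result: 6 18 + 20 -

6 18 + 20 -


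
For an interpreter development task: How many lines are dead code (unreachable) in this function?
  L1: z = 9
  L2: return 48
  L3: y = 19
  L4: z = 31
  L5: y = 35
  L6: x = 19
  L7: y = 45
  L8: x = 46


Analyzing control flow:
  L1: reachable (before return)
  L2: reachable (return statement)
  L3: DEAD (after return at L2)
  L4: DEAD (after return at L2)
  L5: DEAD (after return at L2)
  L6: DEAD (after return at L2)
  L7: DEAD (after return at L2)
  L8: DEAD (after return at L2)
Return at L2, total lines = 8
Dead lines: L3 through L8
Count: 6

6


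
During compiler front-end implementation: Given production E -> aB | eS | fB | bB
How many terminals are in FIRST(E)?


Production: E -> aB | eS | fB | bB
Examining each alternative for leading terminals:
  E -> aB : first terminal = 'a'
  E -> eS : first terminal = 'e'
  E -> fB : first terminal = 'f'
  E -> bB : first terminal = 'b'
FIRST(E) = {a, b, e, f}
Count: 4

4


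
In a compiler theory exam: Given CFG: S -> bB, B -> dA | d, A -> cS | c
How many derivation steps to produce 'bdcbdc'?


Grammar: S -> bB, B -> dA | d, A -> cS | c
Deriving 'bdcbdc':
Step 1: S -> bB => bB
Step 2: B -> dA => bdA
Step 3: A -> cS => bdcS
Step 4: S -> bB => bdcbB
Step 5: B -> dA => bdcbdA
Step 6: A -> c => bdcbdc
Total derivation steps: 6

6


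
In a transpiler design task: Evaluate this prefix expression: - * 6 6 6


Parsing prefix expression: - * 6 6 6
Step 1: Innermost operation '* 6 6'
  6 * 6 = 36
Step 2: Outer operation '- [36] 6'
  36 - 6 = 30

30


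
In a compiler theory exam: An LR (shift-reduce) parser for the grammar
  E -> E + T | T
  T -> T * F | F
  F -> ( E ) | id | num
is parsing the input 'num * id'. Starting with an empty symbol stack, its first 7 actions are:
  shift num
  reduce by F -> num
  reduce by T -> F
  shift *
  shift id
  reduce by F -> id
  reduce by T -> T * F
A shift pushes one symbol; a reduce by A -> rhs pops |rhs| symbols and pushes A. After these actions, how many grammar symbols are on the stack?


Tracking the symbol stack through each action:
  Action 1: shift 'num' : push -> stack = [num] (size 1)
  Action 2: reduce by F -> num : pop 1, push F -> stack = [F] (size 1)
  Action 3: reduce by T -> F : pop 1, push T -> stack = [T] (size 1)
  Action 4: shift '*' : push -> stack = [T, *] (size 2)
  Action 5: shift 'id' : push -> stack = [T, *, id] (size 3)
  Action 6: reduce by F -> id : pop 1, push F -> stack = [T, *, F] (size 3)
  Action 7: reduce by T -> T * F : pop 3, push T -> stack = [T] (size 1)
Final stack size: 1

1


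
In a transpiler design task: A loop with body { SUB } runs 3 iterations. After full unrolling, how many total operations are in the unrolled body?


Loop body operations: SUB (1 op per iteration)
Unrolling 3 iterations:
  Iteration 1: SUB (1 ops)
  Iteration 2: SUB (1 ops)
  Iteration 3: SUB (1 ops)
Total: 3 iterations * 1 ops/iter = 3 operations

3


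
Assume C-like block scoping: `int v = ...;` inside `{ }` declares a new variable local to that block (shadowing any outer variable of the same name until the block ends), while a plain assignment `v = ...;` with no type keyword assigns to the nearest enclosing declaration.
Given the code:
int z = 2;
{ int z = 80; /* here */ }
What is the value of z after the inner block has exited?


Analyzing scoping rules:
Outer scope: declares z = 2
Inner block: 'int z = 80;' declares a NEW z that shadows the outer one
When the block exits the inner z goes out of scope; the outer z was never modified -> 2
Result: 2

2


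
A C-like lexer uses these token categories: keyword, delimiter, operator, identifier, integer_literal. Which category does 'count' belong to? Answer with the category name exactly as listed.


Token: 'count'
Checking categories:
  identifier: YES
  integer_literal: no
  operator: no
  keyword: no
  delimiter: no
Category: identifier

identifier


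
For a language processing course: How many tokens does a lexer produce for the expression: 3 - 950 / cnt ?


Scanning '3 - 950 / cnt'
Token 1: '3' -> integer_literal
Token 2: '-' -> operator
Token 3: '950' -> integer_literal
Token 4: '/' -> operator
Token 5: 'cnt' -> identifier
Total tokens: 5

5


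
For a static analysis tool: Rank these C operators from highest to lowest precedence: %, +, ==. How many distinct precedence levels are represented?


Looking up precedence for each operator:
  % -> precedence 6
  + -> precedence 5
  == -> precedence 3
Sorted highest to lowest: %, +, ==
Distinct precedence values: [6, 5, 3]
Number of distinct levels: 3

3


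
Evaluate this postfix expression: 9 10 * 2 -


Processing tokens left to right:
Push 9, Push 10
Pop 9 and 10, compute 9 * 10 = 90, push 90
Push 2
Pop 90 and 2, compute 90 - 2 = 88, push 88
Stack result: 88

88


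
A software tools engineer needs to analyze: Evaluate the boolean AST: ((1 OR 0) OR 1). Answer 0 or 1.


Step 1: Evaluate inner node
  1 OR 0 = 1
Step 2: Evaluate root node
  1 OR 1 = 1

1


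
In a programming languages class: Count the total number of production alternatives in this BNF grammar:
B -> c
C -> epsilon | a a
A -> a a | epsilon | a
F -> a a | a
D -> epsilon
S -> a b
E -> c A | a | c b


Counting alternatives per rule:
  B: 1 alternative(s)
  C: 2 alternative(s)
  A: 3 alternative(s)
  F: 2 alternative(s)
  D: 1 alternative(s)
  S: 1 alternative(s)
  E: 3 alternative(s)
Sum: 1 + 2 + 3 + 2 + 1 + 1 + 3 = 13

13


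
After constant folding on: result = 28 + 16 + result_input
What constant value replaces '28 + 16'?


Identifying constant sub-expression:
  Original: result = 28 + 16 + result_input
  28 and 16 are both compile-time constants
  Evaluating: 28 + 16 = 44
  After folding: result = 44 + result_input

44


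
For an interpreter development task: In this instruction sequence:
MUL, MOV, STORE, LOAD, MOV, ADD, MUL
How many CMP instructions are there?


Scanning instruction sequence for CMP:
  Position 1: MUL
  Position 2: MOV
  Position 3: STORE
  Position 4: LOAD
  Position 5: MOV
  Position 6: ADD
  Position 7: MUL
Matches at positions: []
Total CMP count: 0

0
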